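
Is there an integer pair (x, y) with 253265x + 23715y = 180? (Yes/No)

Yes

By Bézout, 253265x + 23715y = 180 has integer solutions iff gcd(253265, 23715) | 180.
Euclid: 253265 = 10·23715 + 16115; 23715 = 1·16115 + 7600; 16115 = 2·7600 + 915; 7600 = 8·915 + 280; 915 = 3·280 + 75; 280 = 3·75 + 55; 75 = 1·55 + 20; 55 = 2·20 + 15; 20 = 1·15 + 5; 15 = 3·5 + 0. gcd = 5; 180 mod 5 = 0. Yes.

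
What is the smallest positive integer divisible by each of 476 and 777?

gcd first: 777 = 1·476 + 301; 476 = 1·301 + 175; 301 = 1·175 + 126; 175 = 1·126 + 49; 126 = 2·49 + 28; 49 = 1·28 + 21; 28 = 1·21 + 7; 21 = 3·7 + 0 → gcd = 7
lcm = 476·777/gcd = 369852/7 = 52836

52836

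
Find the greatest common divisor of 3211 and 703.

19

Euclid: 3211 = 4·703 + 399; 703 = 1·399 + 304; 399 = 1·304 + 95; 304 = 3·95 + 19; 95 = 5·19 + 0. Last nonzero remainder: 19.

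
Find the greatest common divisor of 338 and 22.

Euclid: 338 = 15·22 + 8; 22 = 2·8 + 6; 8 = 1·6 + 2; 6 = 3·2 + 0. Last nonzero remainder: 2.

2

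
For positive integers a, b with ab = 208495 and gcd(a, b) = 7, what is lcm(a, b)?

29785

Since gcd(a,b)·lcm(a,b) = ab, lcm = 208495/7 = 29785.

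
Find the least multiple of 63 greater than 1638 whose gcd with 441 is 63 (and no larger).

1701

Multiples of 63 above 1638: 63·27, 63·28, … . Need the cofactor coprime to 441/63 = 7.
Checking s = 27, 28, … the first with gcd(s, 7) = 1 is s = 27, giving 1701.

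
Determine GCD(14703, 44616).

14703 = 3 · 13² · 29
44616 = 2³ · 3 · 11 · 13²
Common: 3 · 13² = 507

507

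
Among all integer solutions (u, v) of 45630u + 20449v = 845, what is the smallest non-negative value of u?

gcd(45630, 20449) = 169 (Euclid: 45630 = 2·20449 + 4732; 20449 = 4·4732 + 1521; 4732 = 3·1521 + 169; 1521 = 9·169 + 0), and 169 | 845.
Extended Euclid: 45630·(13) + 20449·(-29) = 169. Scale by 5: u₀ = 65.
General solution u = u₀ + 121t; reducing mod 121 gives u = 65 (and v = -145).

65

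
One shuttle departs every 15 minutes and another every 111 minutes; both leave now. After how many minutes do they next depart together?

15 = 3 · 5; 111 = 3 · 37
max exponents: 3 · 5 · 37 = 555

555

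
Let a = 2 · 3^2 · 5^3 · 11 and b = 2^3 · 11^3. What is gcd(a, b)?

min exponent per shared prime: 2 · 11 = 22

22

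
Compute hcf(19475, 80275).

19475 = 5² · 19 · 41
80275 = 5² · 13² · 19
Common: 5² · 19 = 475

475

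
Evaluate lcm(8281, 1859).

91091

gcd first: 8281 = 4·1859 + 845; 1859 = 2·845 + 169; 845 = 5·169 + 0 → gcd = 169
lcm = 8281·1859/gcd = 15394379/169 = 91091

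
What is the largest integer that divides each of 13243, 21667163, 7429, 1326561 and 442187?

gcd(13243, 21667163): 21667163 = 1636·13243 + 1615; 13243 = 8·1615 + 323; 1615 = 5·323 + 0 → 323
gcd(323, 7429): 7429 = 23·323 + 0 → 323
gcd(323, 1326561): 1326561 = 4107·323 + 0 → 323
gcd(323, 442187): 442187 = 1369·323 + 0 → 323

323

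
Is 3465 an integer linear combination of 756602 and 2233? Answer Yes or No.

By Bézout, 756602m − 2233n = 3465 has integer solutions iff gcd(756602, 2233) | 3465.
Euclid: 756602 = 338·2233 + 1848; 2233 = 1·1848 + 385; 1848 = 4·385 + 308; 385 = 1·308 + 77; 308 = 4·77 + 0. gcd = 77; 3465 mod 77 = 0. Yes.

Yes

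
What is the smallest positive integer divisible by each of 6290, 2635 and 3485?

7994590

lcm(6290, 2635) = 6290·2635/gcd = 16574150/85 = 194990
lcm(194990, 3485) = 194990·3485/gcd = 679540150/85 = 7994590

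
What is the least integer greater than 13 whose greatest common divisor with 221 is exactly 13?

26

221 = 13·17. Any x with gcd(x, 221) = 13 is a multiple of 13, say 13s, with s coprime to 17.
Need s > 13/13, so s ≥ 2. First s ≥ 2 with gcd(s, 17) = 1 is s = 2. Thus x = 13·2 = 26.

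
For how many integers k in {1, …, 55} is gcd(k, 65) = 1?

65 = 5·13. Inclusion–exclusion on these primes:
55 − ⌊55/5⌋ − ⌊55/13⌋ + ⌊55/65⌋ = 40

40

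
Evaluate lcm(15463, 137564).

303878876

gcd first: 137564 = 8·15463 + 13860; 15463 = 1·13860 + 1603; 13860 = 8·1603 + 1036; 1603 = 1·1036 + 567; 1036 = 1·567 + 469; 567 = 1·469 + 98; 469 = 4·98 + 77; 98 = 1·77 + 21; 77 = 3·21 + 14; 21 = 1·14 + 7; 14 = 2·7 + 0 → gcd = 7
lcm = 15463·137564/gcd = 2127152132/7 = 303878876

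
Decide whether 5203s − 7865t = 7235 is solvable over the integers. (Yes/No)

By Bézout, 5203s − 7865t = 7235 has integer solutions iff gcd(5203, 7865) | 7235.
Euclid: 7865 = 1·5203 + 2662; 5203 = 1·2662 + 2541; 2662 = 1·2541 + 121; 2541 = 21·121 + 0. gcd = 121; 7235 mod 121 = 96. No.

No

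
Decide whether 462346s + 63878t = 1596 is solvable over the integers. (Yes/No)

By Bézout, 462346s + 63878t = 1596 has integer solutions iff gcd(462346, 63878) | 1596.
Euclid: 462346 = 7·63878 + 15200; 63878 = 4·15200 + 3078; 15200 = 4·3078 + 2888; 3078 = 1·2888 + 190; 2888 = 15·190 + 38; 190 = 5·38 + 0. gcd = 38; 1596 mod 38 = 0. Yes.

Yes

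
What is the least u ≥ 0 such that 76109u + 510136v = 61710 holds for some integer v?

Reduce mod 510136: 76109u ≡ 61710 (mod 510136). With g = gcd(76109, 510136) = 2057 dividing 61710, divide through: 37u ≡ 30 (mod 248).
Since gcd(37, 248) = 1, u ≡ 30·(37)⁻¹ ≡ 222 (mod 248). Smallest non-negative: 222.

222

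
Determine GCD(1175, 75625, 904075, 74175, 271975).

1175 = 5² · 47; 75625 = 5⁴ · 11²; 904075 = 5² · 29² · 43; 74175 = 3 · 5² · 23 · 43; 271975 = 5² · 11 · 23 · 43
gcd takes min exponent of each prime: 5² = 25

25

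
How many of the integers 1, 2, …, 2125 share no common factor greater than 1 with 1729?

1593

Prime factors of 1729: 7, 13, 19. Count integers ≤ 2125 divisible by none of them.
By inclusion–exclusion: 2125 − ⌊2125/7⌋ − ⌊2125/13⌋ − ⌊2125/19⌋ + ⌊2125/91⌋ + ⌊2125/133⌋ + ⌊2125/247⌋ − ⌊2125/1729⌋ = 1593.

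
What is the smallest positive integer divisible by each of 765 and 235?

35955

gcd first: 765 = 3·235 + 60; 235 = 3·60 + 55; 60 = 1·55 + 5; 55 = 11·5 + 0 → gcd = 5
lcm = 765·235/gcd = 179775/5 = 35955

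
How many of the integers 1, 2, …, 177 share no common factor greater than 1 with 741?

741 = 3·13·19. Inclusion–exclusion on these primes:
177 − ⌊177/3⌋ − ⌊177/13⌋ − ⌊177/19⌋ + ⌊177/39⌋ + ⌊177/57⌋ + ⌊177/247⌋ − ⌊177/741⌋ = 103

103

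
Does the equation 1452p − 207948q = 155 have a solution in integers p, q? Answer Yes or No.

gcd(1452, 207948): 207948 = 143·1452 + 312; 1452 = 4·312 + 204; 312 = 1·204 + 108; 204 = 1·108 + 96; 108 = 1·96 + 12; 96 = 8·12 + 0 → 12
12 does not divide 155, so a solution does not exist.

No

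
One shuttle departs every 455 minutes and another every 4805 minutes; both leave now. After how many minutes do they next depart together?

gcd first: 4805 = 10·455 + 255; 455 = 1·255 + 200; 255 = 1·200 + 55; 200 = 3·55 + 35; 55 = 1·35 + 20; 35 = 1·20 + 15; 20 = 1·15 + 5; 15 = 3·5 + 0 → gcd = 5
lcm = 455·4805/gcd = 2186275/5 = 437255

437255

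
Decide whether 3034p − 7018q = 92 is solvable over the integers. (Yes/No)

By Bézout, 3034p − 7018q = 92 has integer solutions iff gcd(3034, 7018) | 92.
Euclid: 7018 = 2·3034 + 950; 3034 = 3·950 + 184; 950 = 5·184 + 30; 184 = 6·30 + 4; 30 = 7·4 + 2; 4 = 2·2 + 0. gcd = 2; 92 mod 2 = 0. Yes.

Yes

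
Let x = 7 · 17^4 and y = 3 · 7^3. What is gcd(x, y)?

7

min exponent per shared prime: 7 = 7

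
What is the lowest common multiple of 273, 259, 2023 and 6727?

2805340629

273 = 3 · 7 · 13; 259 = 7 · 37; 2023 = 7 · 17²; 6727 = 7 · 31²
lcm takes max exponent of each prime: 3 · 7 · 13 · 17² · 31² · 37 = 2805340629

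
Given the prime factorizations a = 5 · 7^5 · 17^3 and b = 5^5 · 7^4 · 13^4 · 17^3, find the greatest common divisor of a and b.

58980565

min exponent per shared prime: 5 · 7^4 · 17^3 = 58980565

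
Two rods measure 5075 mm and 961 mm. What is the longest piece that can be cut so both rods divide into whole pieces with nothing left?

1

Euclid: 5075 = 5·961 + 270; 961 = 3·270 + 151; 270 = 1·151 + 119; 151 = 1·119 + 32; 119 = 3·32 + 23; 32 = 1·23 + 9; 23 = 2·9 + 5; 9 = 1·5 + 4; 5 = 1·4 + 1; 4 = 4·1 + 0. Last nonzero remainder: 1.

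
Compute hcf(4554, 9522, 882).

4554 = 2 · 3² · 11 · 23; 9522 = 2 · 3² · 23²; 882 = 2 · 3² · 7²
gcd takes min exponent of each prime: 2 · 3² = 18

18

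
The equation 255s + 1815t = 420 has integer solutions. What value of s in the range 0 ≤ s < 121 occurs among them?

Euclid: 1815 = 7·255 + 30; 255 = 8·30 + 15; 30 = 2·15 + 0 → gcd = 15; 420 = 15·28.
Back-substitution yields 255·(57) + 1815·(-8) = 15, so one solution is s = 57·28 = 1596, t = -8·28 = -224.
Solutions in s differ by 1815/15 = 121; the one in [0, 121) is 1596 mod 121 = 23.

23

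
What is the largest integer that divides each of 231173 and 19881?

1

231173 = 19 · 23³
19881 = 3² · 47²
Common: 1 = 1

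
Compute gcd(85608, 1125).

85608 = 2³ · 3² · 29 · 41
1125 = 3² · 5³
Common: 3² = 9

9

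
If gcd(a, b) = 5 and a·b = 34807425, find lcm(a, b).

For any two positive integers, gcd × lcm equals their product. Hence lcm = 34807425 / 5 = 6961485.

6961485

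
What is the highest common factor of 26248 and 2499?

17

Euclid: 26248 = 10·2499 + 1258; 2499 = 1·1258 + 1241; 1258 = 1·1241 + 17; 1241 = 73·17 + 0. Last nonzero remainder: 17.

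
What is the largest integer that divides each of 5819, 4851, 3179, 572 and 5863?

11

gcd(5819, 4851): 5819 = 1·4851 + 968; 4851 = 5·968 + 11; 968 = 88·11 + 0 → 11
gcd(11, 3179): 3179 = 289·11 + 0 → 11
gcd(11, 572): 572 = 52·11 + 0 → 11
gcd(11, 5863): 5863 = 533·11 + 0 → 11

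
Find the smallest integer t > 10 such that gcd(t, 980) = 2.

gcd(t, 980) = 2 forces 2 | t; write t = 2s. Then gcd(2s, 2·490) = 2·gcd(s, 490), so need gcd(s, 490) = 1.
2s > 10 gives s ≥ 6. The least s ≥ 6 coprime to 490 is 9, so t = 2·9 = 18.

18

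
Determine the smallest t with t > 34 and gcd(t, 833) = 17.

Multiples of 17 above 34: 17·3, 17·4, … . Need the cofactor coprime to 833/17 = 49.
Checking s = 3, 4, … the first with gcd(s, 49) = 1 is s = 3, giving 51.

51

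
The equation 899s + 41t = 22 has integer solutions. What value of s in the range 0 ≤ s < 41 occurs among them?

gcd(899, 41) = 1 (Euclid: 899 = 21·41 + 38; 41 = 1·38 + 3; 38 = 12·3 + 2; 3 = 1·2 + 1; 2 = 2·1 + 0), and 1 | 22.
Extended Euclid: 899·(-14) + 41·(307) = 1. Scale by 22: s₀ = -308.
General solution s = s₀ + 41k; reducing mod 41 gives s = 20 (and t = -438).

20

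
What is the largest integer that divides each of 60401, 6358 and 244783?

3179

60401 = 11 · 17² · 19; 6358 = 2 · 11 · 17²; 244783 = 7 · 11² · 17²
gcd takes min exponent of each prime: 11 · 17² = 3179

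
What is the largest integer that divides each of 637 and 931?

49

637 = 7² · 13
931 = 7² · 19
Common: 7² = 49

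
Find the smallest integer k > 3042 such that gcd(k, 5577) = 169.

Multiples of 169 above 3042: 169·19, 169·20, … . Need the cofactor coprime to 5577/169 = 33.
Checking s = 19, 20, … the first with gcd(s, 33) = 1 is s = 19, giving 3211.

3211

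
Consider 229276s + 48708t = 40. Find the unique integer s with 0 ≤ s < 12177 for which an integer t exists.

6529

gcd(229276, 48708) = 4 (Euclid: 229276 = 4·48708 + 34444; 48708 = 1·34444 + 14264; 34444 = 2·14264 + 5916; 14264 = 2·5916 + 2432; 5916 = 2·2432 + 1052; 2432 = 2·1052 + 328; 1052 = 3·328 + 68; 328 = 4·68 + 56; 68 = 1·56 + 12; 56 = 4·12 + 8; 12 = 1·8 + 4; 8 = 2·4 + 0), and 4 | 40.
Extended Euclid: 229276·(4306) + 48708·(-20269) = 4. Scale by 10: s₀ = 43060.
General solution s = s₀ + 12177k; reducing mod 12177 gives s = 6529 (and t = -30733).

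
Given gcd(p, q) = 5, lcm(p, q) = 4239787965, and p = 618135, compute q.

Using pq = gcd(p,q)·lcm(p,q) = 5·4239787965 = 21198939825, we get q = 21198939825/618135 = 34295.

34295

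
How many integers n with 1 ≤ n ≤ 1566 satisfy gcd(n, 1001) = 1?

1127

1001 = 7·11·13. Inclusion–exclusion on these primes:
1566 − ⌊1566/7⌋ − ⌊1566/11⌋ − ⌊1566/13⌋ + ⌊1566/77⌋ + ⌊1566/91⌋ + ⌊1566/143⌋ − ⌊1566/1001⌋ = 1127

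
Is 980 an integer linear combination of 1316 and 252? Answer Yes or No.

Yes

gcd(1316, 252): 1316 = 5·252 + 56; 252 = 4·56 + 28; 56 = 2·28 + 0 → 28
28 divides 980, so a solution exists.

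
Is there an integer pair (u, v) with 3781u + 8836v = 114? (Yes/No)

gcd(3781, 8836): 8836 = 2·3781 + 1274; 3781 = 2·1274 + 1233; 1274 = 1·1233 + 41; 1233 = 30·41 + 3; 41 = 13·3 + 2; 3 = 1·2 + 1; 2 = 2·1 + 0 → 1
1 divides 114, so a solution exists.

Yes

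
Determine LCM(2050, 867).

1777350

gcd first: 2050 = 2·867 + 316; 867 = 2·316 + 235; 316 = 1·235 + 81; 235 = 2·81 + 73; 81 = 1·73 + 8; 73 = 9·8 + 1; 8 = 8·1 + 0 → gcd = 1
lcm = 2050·867/gcd = 1777350/1 = 1777350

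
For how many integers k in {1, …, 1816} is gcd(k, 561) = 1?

Prime factors of 561: 3, 11, 17. Count integers ≤ 1816 divisible by none of them.
By inclusion–exclusion: 1816 − ⌊1816/3⌋ − ⌊1816/11⌋ − ⌊1816/17⌋ + ⌊1816/33⌋ + ⌊1816/51⌋ + ⌊1816/187⌋ − ⌊1816/561⌋ = 1036.

1036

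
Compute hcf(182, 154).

182 = 2 · 7 · 13
154 = 2 · 7 · 11
Common: 2 · 7 = 14

14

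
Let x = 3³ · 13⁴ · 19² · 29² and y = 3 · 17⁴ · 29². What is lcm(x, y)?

max exponent per prime: 3³ · 13⁴ · 17⁴ · 19² · 29² = 19554020069981787

19554020069981787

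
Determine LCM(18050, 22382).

gcd first: 22382 = 1·18050 + 4332; 18050 = 4·4332 + 722; 4332 = 6·722 + 0 → gcd = 722
lcm = 18050·22382/gcd = 403995100/722 = 559550

559550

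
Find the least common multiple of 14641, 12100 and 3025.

1464100

lcm(14641, 12100) = 14641·12100/gcd = 177156100/121 = 1464100
lcm(1464100, 3025) = 1464100·3025/gcd = 4428902500/3025 = 1464100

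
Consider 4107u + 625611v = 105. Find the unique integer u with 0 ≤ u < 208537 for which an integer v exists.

10206

gcd(4107, 625611) = 3 (Euclid: 625611 = 152·4107 + 1347; 4107 = 3·1347 + 66; 1347 = 20·66 + 27; 66 = 2·27 + 12; 27 = 2·12 + 3; 12 = 4·3 + 0), and 3 | 105.
Extended Euclid: 4107·(-47374) + 625611·(311) = 3. Scale by 35: u₀ = -1658090.
General solution u = u₀ + 208537t; reducing mod 208537 gives u = 10206 (and v = -67).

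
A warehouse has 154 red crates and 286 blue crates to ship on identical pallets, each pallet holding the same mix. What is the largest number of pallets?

154 = 2 · 7 · 11
286 = 2 · 11 · 13
Common: 2 · 11 = 22

22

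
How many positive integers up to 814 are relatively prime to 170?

170 = 2·5·17. Inclusion–exclusion on these primes:
814 − ⌊814/2⌋ − ⌊814/5⌋ − ⌊814/17⌋ + ⌊814/10⌋ + ⌊814/34⌋ + ⌊814/85⌋ − ⌊814/170⌋ = 307

307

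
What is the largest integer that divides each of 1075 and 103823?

1075 = 5² · 43
103823 = 47³
Common: 1 = 1

1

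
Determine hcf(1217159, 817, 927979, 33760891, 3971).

19

gcd(1217159, 817): 1217159 = 1489·817 + 646; 817 = 1·646 + 171; 646 = 3·171 + 133; 171 = 1·133 + 38; 133 = 3·38 + 19; 38 = 2·19 + 0 → 19
gcd(19, 927979): 927979 = 48841·19 + 0 → 19
gcd(19, 33760891): 33760891 = 1776889·19 + 0 → 19
gcd(19, 3971): 3971 = 209·19 + 0 → 19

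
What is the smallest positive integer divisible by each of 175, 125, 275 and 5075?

279125

lcm(175, 125) = 175·125/gcd = 21875/25 = 875
lcm(875, 275) = 875·275/gcd = 240625/25 = 9625
lcm(9625, 5075) = 9625·5075/gcd = 48846875/175 = 279125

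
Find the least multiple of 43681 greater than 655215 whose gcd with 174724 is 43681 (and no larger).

742577

174724 = 43681·4. Any m with gcd(m, 174724) = 43681 is a multiple of 43681, say 43681s, with s coprime to 4.
Need s > 655215/43681, so s ≥ 16. First s ≥ 16 with gcd(s, 4) = 1 is s = 17. Thus m = 43681·17 = 742577.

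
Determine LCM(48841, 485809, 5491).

lcm(48841, 485809) = 48841·485809/gcd = 23727397369/289 = 82101721
lcm(82101721, 5491) = 82101721·5491/gcd = 450820550011/289 = 1559932699

1559932699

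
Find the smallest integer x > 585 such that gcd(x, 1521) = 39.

624

Multiples of 39 above 585: 39·16, 39·17, … . Need the cofactor coprime to 1521/39 = 39.
Checking s = 16, 17, … the first with gcd(s, 39) = 1 is s = 16, giving 624.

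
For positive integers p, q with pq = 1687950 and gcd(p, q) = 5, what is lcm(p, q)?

337590

For any two positive integers, gcd × lcm equals their product. Hence lcm = 1687950 / 5 = 337590.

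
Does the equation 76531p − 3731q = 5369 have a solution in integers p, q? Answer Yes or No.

By Bézout, 76531p − 3731q = 5369 has integer solutions iff gcd(76531, 3731) | 5369.
Euclid: 76531 = 20·3731 + 1911; 3731 = 1·1911 + 1820; 1911 = 1·1820 + 91; 1820 = 20·91 + 0. gcd = 91; 5369 mod 91 = 0. Yes.

Yes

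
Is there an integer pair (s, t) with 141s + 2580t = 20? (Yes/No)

By Bézout, 141s + 2580t = 20 has integer solutions iff gcd(141, 2580) | 20.
Euclid: 2580 = 18·141 + 42; 141 = 3·42 + 15; 42 = 2·15 + 12; 15 = 1·12 + 3; 12 = 4·3 + 0. gcd = 3; 20 mod 3 = 2. No.

No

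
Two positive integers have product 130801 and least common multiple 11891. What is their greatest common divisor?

From gcd × lcm = pq: gcd = 130801 / 11891 = 11.

11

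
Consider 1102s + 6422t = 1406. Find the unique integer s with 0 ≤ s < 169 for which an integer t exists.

Euclid: 6422 = 5·1102 + 912; 1102 = 1·912 + 190; 912 = 4·190 + 152; 190 = 1·152 + 38; 152 = 4·38 + 0 → gcd = 38; 1406 = 38·37.
Back-substitution yields 1102·(35) + 6422·(-6) = 38, so one solution is s = 35·37 = 1295, t = -6·37 = -222.
Solutions in s differ by 6422/38 = 169; the one in [0, 169) is 1295 mod 169 = 112.

112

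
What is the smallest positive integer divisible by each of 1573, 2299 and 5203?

1573 = 11² · 13; 2299 = 11² · 19; 5203 = 11² · 43
lcm takes max exponent of each prime: 11² · 13 · 19 · 43 = 1285141

1285141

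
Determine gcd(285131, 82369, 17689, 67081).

285131 = 7² · 11 · 23²; 82369 = 7² · 41²; 17689 = 7² · 19²; 67081 = 7² · 37²
gcd takes min exponent of each prime: 7² = 49

49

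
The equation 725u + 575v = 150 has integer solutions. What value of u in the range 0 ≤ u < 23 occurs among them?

gcd(725, 575) = 25 (Euclid: 725 = 1·575 + 150; 575 = 3·150 + 125; 150 = 1·125 + 25; 125 = 5·25 + 0), and 25 | 150.
Extended Euclid: 725·(4) + 575·(-5) = 25. Scale by 6: u₀ = 24.
General solution u = u₀ + 23t; reducing mod 23 gives u = 1 (and v = -1).

1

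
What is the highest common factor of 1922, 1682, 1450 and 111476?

2

gcd(1922, 1682): 1922 = 1·1682 + 240; 1682 = 7·240 + 2; 240 = 120·2 + 0 → 2
gcd(2, 1450): 1450 = 725·2 + 0 → 2
gcd(2, 111476): 111476 = 55738·2 + 0 → 2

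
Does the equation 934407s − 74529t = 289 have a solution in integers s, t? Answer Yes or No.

No

By Bézout, 934407s − 74529t = 289 has integer solutions iff gcd(934407, 74529) | 289.
Euclid: 934407 = 12·74529 + 40059; 74529 = 1·40059 + 34470; 40059 = 1·34470 + 5589; 34470 = 6·5589 + 936; 5589 = 5·936 + 909; 936 = 1·909 + 27; 909 = 33·27 + 18; 27 = 1·18 + 9; 18 = 2·9 + 0. gcd = 9; 289 mod 9 = 1. No.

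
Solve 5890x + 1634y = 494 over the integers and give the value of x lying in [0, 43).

22

gcd(5890, 1634) = 38 (Euclid: 5890 = 3·1634 + 988; 1634 = 1·988 + 646; 988 = 1·646 + 342; 646 = 1·342 + 304; 342 = 1·304 + 38; 304 = 8·38 + 0), and 38 | 494.
Extended Euclid: 5890·(5) + 1634·(-18) = 38. Scale by 13: x₀ = 65.
General solution x = x₀ + 43t; reducing mod 43 gives x = 22 (and y = -79).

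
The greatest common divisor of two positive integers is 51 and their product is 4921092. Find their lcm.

Since gcd(p,q)·lcm(p,q) = pq, lcm = 4921092/51 = 96492.

96492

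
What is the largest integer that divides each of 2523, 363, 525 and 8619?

3

2523 = 3 · 29²; 363 = 3 · 11²; 525 = 3 · 5² · 7; 8619 = 3 · 13² · 17
gcd takes min exponent of each prime: 3 = 3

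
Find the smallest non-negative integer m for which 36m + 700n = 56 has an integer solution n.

21

Euclid: 700 = 19·36 + 16; 36 = 2·16 + 4; 16 = 4·4 + 0 → gcd = 4; 56 = 4·14.
Back-substitution yields 36·(39) + 700·(-2) = 4, so one solution is m = 39·14 = 546, n = -2·14 = -28.
Solutions in m differ by 700/4 = 175; the one in [0, 175) is 546 mod 175 = 21.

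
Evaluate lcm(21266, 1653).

gcd first: 21266 = 12·1653 + 1430; 1653 = 1·1430 + 223; 1430 = 6·223 + 92; 223 = 2·92 + 39; 92 = 2·39 + 14; 39 = 2·14 + 11; 14 = 1·11 + 3; 11 = 3·3 + 2; 3 = 1·2 + 1; 2 = 2·1 + 0 → gcd = 1
lcm = 21266·1653/gcd = 35152698/1 = 35152698

35152698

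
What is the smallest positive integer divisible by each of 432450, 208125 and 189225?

336413666250

432450 = 2 · 3² · 5² · 31²; 208125 = 3² · 5⁴ · 37; 189225 = 3² · 5² · 29²
lcm takes max exponent of each prime: 2 · 3² · 5⁴ · 29² · 31² · 37 = 336413666250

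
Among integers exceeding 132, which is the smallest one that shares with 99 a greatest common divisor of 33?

99 = 33·3. Any k with gcd(k, 99) = 33 is a multiple of 33, say 33s, with s coprime to 3.
Need s > 132/33, so s ≥ 5. First s ≥ 5 with gcd(s, 3) = 1 is s = 5. Thus k = 33·5 = 165.

165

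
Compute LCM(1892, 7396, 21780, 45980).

lcm(1892, 7396) = 1892·7396/gcd = 13993232/172 = 81356
lcm(81356, 21780) = 81356·21780/gcd = 1771933680/44 = 40271220
lcm(40271220, 45980) = 40271220·45980/gcd = 1851670695600/2420 = 765153180

765153180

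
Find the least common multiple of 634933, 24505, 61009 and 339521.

66770255880965

634933 = 13³ · 17²; 24505 = 5 · 13² · 29; 61009 = 13² · 19²; 339521 = 7² · 13² · 41
lcm takes max exponent of each prime: 5 · 7² · 13³ · 17² · 19² · 29 · 41 = 66770255880965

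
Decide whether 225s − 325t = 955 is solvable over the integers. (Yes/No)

By Bézout, 225s − 325t = 955 has integer solutions iff gcd(225, 325) | 955.
Euclid: 325 = 1·225 + 100; 225 = 2·100 + 25; 100 = 4·25 + 0. gcd = 25; 955 mod 25 = 5. No.

No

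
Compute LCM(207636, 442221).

gcd first: 442221 = 2·207636 + 26949; 207636 = 7·26949 + 18993; 26949 = 1·18993 + 7956; 18993 = 2·7956 + 3081; 7956 = 2·3081 + 1794; 3081 = 1·1794 + 1287; 1794 = 1·1287 + 507; 1287 = 2·507 + 273; 507 = 1·273 + 234; 273 = 1·234 + 39; 234 = 6·39 + 0 → gcd = 39
lcm = 207636·442221/gcd = 91820999556/39 = 2354384604

2354384604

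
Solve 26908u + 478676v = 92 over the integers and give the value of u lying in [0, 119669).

Euclid: 478676 = 17·26908 + 21240; 26908 = 1·21240 + 5668; 21240 = 3·5668 + 4236; 5668 = 1·4236 + 1432; 4236 = 2·1432 + 1372; 1432 = 1·1372 + 60; 1372 = 22·60 + 52; 60 = 1·52 + 8; 52 = 6·8 + 4; 8 = 2·4 + 0 → gcd = 4; 92 = 4·23.
Back-substitution yields 26908·(-55823) + 478676·(3138) = 4, so one solution is u = -55823·23 = -1283929, v = 3138·23 = 72174.
Solutions in u differ by 478676/4 = 119669; the one in [0, 119669) is -1283929 mod 119669 = 32430.

32430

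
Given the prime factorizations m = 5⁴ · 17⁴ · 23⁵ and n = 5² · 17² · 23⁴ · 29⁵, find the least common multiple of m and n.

6891358963533115466875

max exponent per prime: 5⁴ · 17⁴ · 23⁵ · 29⁵ = 6891358963533115466875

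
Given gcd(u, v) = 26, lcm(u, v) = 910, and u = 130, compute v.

Using uv = gcd(u,v)·lcm(u,v) = 26·910 = 23660, we get v = 23660/130 = 182.

182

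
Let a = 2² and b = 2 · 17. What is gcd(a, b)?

2

min exponent per shared prime: 2 = 2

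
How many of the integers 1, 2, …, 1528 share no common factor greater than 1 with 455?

455 = 5·7·13. Inclusion–exclusion on these primes:
1528 − ⌊1528/5⌋ − ⌊1528/7⌋ − ⌊1528/13⌋ + ⌊1528/35⌋ + ⌊1528/65⌋ + ⌊1528/91⌋ − ⌊1528/455⌋ = 967

967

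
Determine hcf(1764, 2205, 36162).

gcd(1764, 2205): 2205 = 1·1764 + 441; 1764 = 4·441 + 0 → 441
gcd(441, 36162): 36162 = 82·441 + 0 → 441

441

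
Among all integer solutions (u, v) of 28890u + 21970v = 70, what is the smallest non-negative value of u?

1870

gcd(28890, 21970) = 10 (Euclid: 28890 = 1·21970 + 6920; 21970 = 3·6920 + 1210; 6920 = 5·1210 + 870; 1210 = 1·870 + 340; 870 = 2·340 + 190; 340 = 1·190 + 150; 190 = 1·150 + 40; 150 = 3·40 + 30; 40 = 1·30 + 10; 30 = 3·10 + 0), and 10 | 70.
Extended Euclid: 28890·(581) + 21970·(-764) = 10. Scale by 7: u₀ = 4067.
General solution u = u₀ + 2197t; reducing mod 2197 gives u = 1870 (and v = -2459).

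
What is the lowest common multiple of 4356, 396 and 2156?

lcm(4356, 396) = 4356·396/gcd = 1724976/396 = 4356
lcm(4356, 2156) = 4356·2156/gcd = 9391536/44 = 213444

213444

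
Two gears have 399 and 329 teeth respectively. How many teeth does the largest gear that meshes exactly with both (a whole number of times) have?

Euclid: 399 = 1·329 + 70; 329 = 4·70 + 49; 70 = 1·49 + 21; 49 = 2·21 + 7; 21 = 3·7 + 0. Last nonzero remainder: 7.

7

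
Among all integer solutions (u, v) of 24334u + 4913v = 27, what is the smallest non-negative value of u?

Euclid: 24334 = 4·4913 + 4682; 4913 = 1·4682 + 231; 4682 = 20·231 + 62; 231 = 3·62 + 45; 62 = 1·45 + 17; 45 = 2·17 + 11; 17 = 1·11 + 6; 11 = 1·6 + 5; 6 = 1·5 + 1; 5 = 5·1 + 0 → gcd = 1; 27 = 1·27.
Back-substitution yields 24334·(872) + 4913·(-4319) = 1, so one solution is u = 872·27 = 23544, v = -4319·27 = -116613.
Solutions in u differ by 4913/1 = 4913; the one in [0, 4913) is 23544 mod 4913 = 3892.

3892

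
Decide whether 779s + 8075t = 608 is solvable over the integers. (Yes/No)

Yes

By Bézout, 779s + 8075t = 608 has integer solutions iff gcd(779, 8075) | 608.
Euclid: 8075 = 10·779 + 285; 779 = 2·285 + 209; 285 = 1·209 + 76; 209 = 2·76 + 57; 76 = 1·57 + 19; 57 = 3·19 + 0. gcd = 19; 608 mod 19 = 0. Yes.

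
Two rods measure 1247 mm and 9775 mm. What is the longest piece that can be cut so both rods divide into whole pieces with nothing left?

1

1247 = 29 · 43
9775 = 5² · 17 · 23
Common: 1 = 1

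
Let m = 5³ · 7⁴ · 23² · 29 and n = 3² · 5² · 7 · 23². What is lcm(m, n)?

max exponent per prime: 3² · 5³ · 7⁴ · 23² · 29 = 41437958625

41437958625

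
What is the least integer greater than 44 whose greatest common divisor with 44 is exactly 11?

44 = 11·4. Any m with gcd(m, 44) = 11 is a multiple of 11, say 11s, with s coprime to 4.
Need s > 44/11, so s ≥ 5. First s ≥ 5 with gcd(s, 4) = 1 is s = 5. Thus m = 11·5 = 55.

55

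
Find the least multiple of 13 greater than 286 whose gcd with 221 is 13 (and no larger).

221 = 13·17. Any a with gcd(a, 221) = 13 is a multiple of 13, say 13s, with s coprime to 17.
Need s > 286/13, so s ≥ 23. First s ≥ 23 with gcd(s, 17) = 1 is s = 23. Thus a = 13·23 = 299.

299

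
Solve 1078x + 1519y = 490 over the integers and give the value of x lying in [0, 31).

gcd(1078, 1519) = 49 (Euclid: 1519 = 1·1078 + 441; 1078 = 2·441 + 196; 441 = 2·196 + 49; 196 = 4·49 + 0), and 49 | 490.
Extended Euclid: 1078·(-7) + 1519·(5) = 49. Scale by 10: x₀ = -70.
General solution x = x₀ + 31t; reducing mod 31 gives x = 23 (and y = -16).

23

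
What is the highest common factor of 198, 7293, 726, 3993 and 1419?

33

198 = 2 · 3² · 11; 7293 = 3 · 11 · 13 · 17; 726 = 2 · 3 · 11²; 3993 = 3 · 11³; 1419 = 3 · 11 · 43
gcd takes min exponent of each prime: 3 · 11 = 33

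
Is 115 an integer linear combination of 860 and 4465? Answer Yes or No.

By Bézout, 860u + 4465v = 115 has integer solutions iff gcd(860, 4465) | 115.
Euclid: 4465 = 5·860 + 165; 860 = 5·165 + 35; 165 = 4·35 + 25; 35 = 1·25 + 10; 25 = 2·10 + 5; 10 = 2·5 + 0. gcd = 5; 115 mod 5 = 0. Yes.

Yes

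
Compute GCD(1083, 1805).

1083 = 3 · 19²
1805 = 5 · 19²
Common: 19² = 361

361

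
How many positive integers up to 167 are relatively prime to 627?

Prime factors of 627: 3, 11, 19. Count integers ≤ 167 divisible by none of them.
By inclusion–exclusion: 167 − ⌊167/3⌋ − ⌊167/11⌋ − ⌊167/19⌋ + ⌊167/33⌋ + ⌊167/57⌋ + ⌊167/209⌋ − ⌊167/627⌋ = 96.

96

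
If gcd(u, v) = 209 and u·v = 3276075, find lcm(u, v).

gcd·lcm = product, so lcm = 3276075/209 = 15675.

15675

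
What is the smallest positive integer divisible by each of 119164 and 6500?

193641500

gcd first: 119164 = 18·6500 + 2164; 6500 = 3·2164 + 8; 2164 = 270·8 + 4; 8 = 2·4 + 0 → gcd = 4
lcm = 119164·6500/gcd = 774566000/4 = 193641500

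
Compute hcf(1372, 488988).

Euclid: 488988 = 356·1372 + 556; 1372 = 2·556 + 260; 556 = 2·260 + 36; 260 = 7·36 + 8; 36 = 4·8 + 4; 8 = 2·4 + 0. Last nonzero remainder: 4.

4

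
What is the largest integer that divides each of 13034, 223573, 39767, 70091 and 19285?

gcd(13034, 223573): 223573 = 17·13034 + 1995; 13034 = 6·1995 + 1064; 1995 = 1·1064 + 931; 1064 = 1·931 + 133; 931 = 7·133 + 0 → 133
gcd(133, 39767): 39767 = 299·133 + 0 → 133
gcd(133, 70091): 70091 = 527·133 + 0 → 133
gcd(133, 19285): 19285 = 145·133 + 0 → 133

133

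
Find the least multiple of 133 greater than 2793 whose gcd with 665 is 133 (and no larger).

2926

Multiples of 133 above 2793: 133·22, 133·23, … . Need the cofactor coprime to 665/133 = 5.
Checking s = 22, 23, … the first with gcd(s, 5) = 1 is s = 22, giving 2926.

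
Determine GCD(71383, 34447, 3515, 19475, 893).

19

71383 = 13 · 17² · 19; 34447 = 7² · 19 · 37; 3515 = 5 · 19 · 37; 19475 = 5² · 19 · 41; 893 = 19 · 47
gcd takes min exponent of each prime: 19 = 19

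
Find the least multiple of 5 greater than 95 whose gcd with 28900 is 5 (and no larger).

gcd(m, 28900) = 5 forces 5 | m; write m = 5s. Then gcd(5s, 5·5780) = 5·gcd(s, 5780), so need gcd(s, 5780) = 1.
5s > 95 gives s ≥ 20. The least s ≥ 20 coprime to 5780 is 21, so m = 5·21 = 105.

105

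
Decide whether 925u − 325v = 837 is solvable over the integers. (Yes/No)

gcd(925, 325): 925 = 2·325 + 275; 325 = 1·275 + 50; 275 = 5·50 + 25; 50 = 2·25 + 0 → 25
25 does not divide 837, so a solution does not exist.

No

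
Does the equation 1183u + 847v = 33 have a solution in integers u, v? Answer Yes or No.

gcd(1183, 847): 1183 = 1·847 + 336; 847 = 2·336 + 175; 336 = 1·175 + 161; 175 = 1·161 + 14; 161 = 11·14 + 7; 14 = 2·7 + 0 → 7
7 does not divide 33, so a solution does not exist.

No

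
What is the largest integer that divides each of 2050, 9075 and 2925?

2050 = 2 · 5² · 41; 9075 = 3 · 5² · 11²; 2925 = 3² · 5² · 13
gcd takes min exponent of each prime: 5² = 25

25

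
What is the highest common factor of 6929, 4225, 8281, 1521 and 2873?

gcd(6929, 4225): 6929 = 1·4225 + 2704; 4225 = 1·2704 + 1521; 2704 = 1·1521 + 1183; 1521 = 1·1183 + 338; 1183 = 3·338 + 169; 338 = 2·169 + 0 → 169
gcd(169, 8281): 8281 = 49·169 + 0 → 169
gcd(169, 1521): 1521 = 9·169 + 0 → 169
gcd(169, 2873): 2873 = 17·169 + 0 → 169

169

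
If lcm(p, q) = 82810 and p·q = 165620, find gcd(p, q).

gcd·lcm = product, so gcd = 165620/82810 = 2.

2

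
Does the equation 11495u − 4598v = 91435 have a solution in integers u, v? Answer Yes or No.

By Bézout, 11495u − 4598v = 91435 has integer solutions iff gcd(11495, 4598) | 91435.
Euclid: 11495 = 2·4598 + 2299; 4598 = 2·2299 + 0. gcd = 2299; 91435 mod 2299 = 1774. No.

No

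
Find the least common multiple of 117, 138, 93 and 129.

7174206

lcm(117, 138) = 117·138/gcd = 16146/3 = 5382
lcm(5382, 93) = 5382·93/gcd = 500526/3 = 166842
lcm(166842, 129) = 166842·129/gcd = 21522618/3 = 7174206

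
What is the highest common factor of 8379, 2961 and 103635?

63

8379 = 3² · 7² · 19; 2961 = 3² · 7 · 47; 103635 = 3² · 5 · 7² · 47
gcd takes min exponent of each prime: 3² · 7 = 63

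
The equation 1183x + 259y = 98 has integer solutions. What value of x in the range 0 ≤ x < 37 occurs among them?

13

Reduce mod 259: 1183x ≡ 98 (mod 259). With g = gcd(1183, 259) = 7 dividing 98, divide through: 169x ≡ 14 (mod 37).
Since gcd(169, 37) = 1, x ≡ 14·(169)⁻¹ ≡ 13 (mod 37). Smallest non-negative: 13.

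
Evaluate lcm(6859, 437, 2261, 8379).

1182704229

lcm(6859, 437) = 6859·437/gcd = 2997383/19 = 157757
lcm(157757, 2261) = 157757·2261/gcd = 356688577/19 = 18773083
lcm(18773083, 8379) = 18773083·8379/gcd = 157299662457/133 = 1182704229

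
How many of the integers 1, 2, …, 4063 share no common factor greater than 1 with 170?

1530

Prime factors of 170: 2, 5, 17. Count integers ≤ 4063 divisible by none of them.
By inclusion–exclusion: 4063 − ⌊4063/2⌋ − ⌊4063/5⌋ − ⌊4063/17⌋ + ⌊4063/10⌋ + ⌊4063/34⌋ + ⌊4063/85⌋ − ⌊4063/170⌋ = 1530.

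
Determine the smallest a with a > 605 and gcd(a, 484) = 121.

gcd(a, 484) = 121 forces 121 | a; write a = 121s. Then gcd(121s, 121·4) = 121·gcd(s, 4), so need gcd(s, 4) = 1.
121s > 605 gives s ≥ 6. The least s ≥ 6 coprime to 4 is 7, so a = 121·7 = 847.

847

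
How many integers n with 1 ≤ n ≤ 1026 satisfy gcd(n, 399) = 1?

555

399 = 3·7·19. Inclusion–exclusion on these primes:
1026 − ⌊1026/3⌋ − ⌊1026/7⌋ − ⌊1026/19⌋ + ⌊1026/21⌋ + ⌊1026/57⌋ + ⌊1026/133⌋ − ⌊1026/399⌋ = 555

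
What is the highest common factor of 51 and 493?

Euclid: 493 = 9·51 + 34; 51 = 1·34 + 17; 34 = 2·17 + 0. Last nonzero remainder: 17.

17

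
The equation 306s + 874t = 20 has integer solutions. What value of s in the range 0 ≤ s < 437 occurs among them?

200

Reduce mod 874: 306s ≡ 20 (mod 874). With g = gcd(306, 874) = 2 dividing 20, divide through: 153s ≡ 10 (mod 437).
Since gcd(153, 437) = 1, s ≡ 10·(153)⁻¹ ≡ 200 (mod 437). Smallest non-negative: 200.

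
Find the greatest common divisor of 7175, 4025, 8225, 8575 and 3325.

175

gcd(7175, 4025): 7175 = 1·4025 + 3150; 4025 = 1·3150 + 875; 3150 = 3·875 + 525; 875 = 1·525 + 350; 525 = 1·350 + 175; 350 = 2·175 + 0 → 175
gcd(175, 8225): 8225 = 47·175 + 0 → 175
gcd(175, 8575): 8575 = 49·175 + 0 → 175
gcd(175, 3325): 3325 = 19·175 + 0 → 175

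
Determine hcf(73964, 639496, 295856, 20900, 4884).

44

73964 = 2² · 11 · 41²; 639496 = 2³ · 11 · 13² · 43; 295856 = 2⁴ · 11 · 41²; 20900 = 2² · 5² · 11 · 19; 4884 = 2² · 3 · 11 · 37
gcd takes min exponent of each prime: 2² · 11 = 44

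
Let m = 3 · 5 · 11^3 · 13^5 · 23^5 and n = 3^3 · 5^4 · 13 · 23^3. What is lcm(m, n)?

53675707625355976875

max exponent per prime: 3^3 · 5^4 · 11^3 · 13^5 · 23^5 = 53675707625355976875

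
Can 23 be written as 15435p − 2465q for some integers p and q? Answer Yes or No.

No

By Bézout, 15435p − 2465q = 23 has integer solutions iff gcd(15435, 2465) | 23.
Euclid: 15435 = 6·2465 + 645; 2465 = 3·645 + 530; 645 = 1·530 + 115; 530 = 4·115 + 70; 115 = 1·70 + 45; 70 = 1·45 + 25; 45 = 1·25 + 20; 25 = 1·20 + 5; 20 = 4·5 + 0. gcd = 5; 23 mod 5 = 3. No.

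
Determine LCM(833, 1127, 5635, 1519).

2969645

833 = 7² · 17; 1127 = 7² · 23; 5635 = 5 · 7² · 23; 1519 = 7² · 31
lcm takes max exponent of each prime: 5 · 7² · 17 · 23 · 31 = 2969645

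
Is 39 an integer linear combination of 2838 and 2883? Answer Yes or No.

gcd(2838, 2883): 2883 = 1·2838 + 45; 2838 = 63·45 + 3; 45 = 15·3 + 0 → 3
3 divides 39, so a solution exists.

Yes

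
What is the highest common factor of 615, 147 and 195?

3

615 = 3 · 5 · 41; 147 = 3 · 7²; 195 = 3 · 5 · 13
gcd takes min exponent of each prime: 3 = 3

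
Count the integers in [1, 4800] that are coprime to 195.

Prime factors of 195: 3, 5, 13. Count integers ≤ 4800 divisible by none of them.
By inclusion–exclusion: 4800 − ⌊4800/3⌋ − ⌊4800/5⌋ − ⌊4800/13⌋ + ⌊4800/15⌋ + ⌊4800/39⌋ + ⌊4800/65⌋ − ⌊4800/195⌋ = 2363.

2363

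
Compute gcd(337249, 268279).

Euclid: 337249 = 1·268279 + 68970; 268279 = 3·68970 + 61369; 68970 = 1·61369 + 7601; 61369 = 8·7601 + 561; 7601 = 13·561 + 308; 561 = 1·308 + 253; 308 = 1·253 + 55; 253 = 4·55 + 33; 55 = 1·33 + 22; 33 = 1·22 + 11; 22 = 2·11 + 0. Last nonzero remainder: 11.

11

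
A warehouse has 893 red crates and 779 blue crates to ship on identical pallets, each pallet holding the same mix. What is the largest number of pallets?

19

893 = 19 · 47
779 = 19 · 41
Common: 19 = 19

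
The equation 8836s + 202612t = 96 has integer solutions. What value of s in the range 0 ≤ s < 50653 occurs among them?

25659

Reduce mod 202612: 8836s ≡ 96 (mod 202612). With g = gcd(8836, 202612) = 4 dividing 96, divide through: 2209s ≡ 24 (mod 50653).
Since gcd(2209, 50653) = 1, s ≡ 24·(2209)⁻¹ ≡ 25659 (mod 50653). Smallest non-negative: 25659.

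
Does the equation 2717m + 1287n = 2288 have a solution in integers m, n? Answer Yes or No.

Yes

By Bézout, 2717m + 1287n = 2288 has integer solutions iff gcd(2717, 1287) | 2288.
Euclid: 2717 = 2·1287 + 143; 1287 = 9·143 + 0. gcd = 143; 2288 mod 143 = 0. Yes.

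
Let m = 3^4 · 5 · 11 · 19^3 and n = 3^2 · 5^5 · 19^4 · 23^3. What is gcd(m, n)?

min exponent per shared prime: 3^2 · 5 · 19^3 = 308655

308655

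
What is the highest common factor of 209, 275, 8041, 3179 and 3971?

11

gcd(209, 275): 275 = 1·209 + 66; 209 = 3·66 + 11; 66 = 6·11 + 0 → 11
gcd(11, 8041): 8041 = 731·11 + 0 → 11
gcd(11, 3179): 3179 = 289·11 + 0 → 11
gcd(11, 3971): 3971 = 361·11 + 0 → 11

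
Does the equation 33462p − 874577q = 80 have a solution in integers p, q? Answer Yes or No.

By Bézout, 33462p − 874577q = 80 has integer solutions iff gcd(33462, 874577) | 80.
Euclid: 874577 = 26·33462 + 4565; 33462 = 7·4565 + 1507; 4565 = 3·1507 + 44; 1507 = 34·44 + 11; 44 = 4·11 + 0. gcd = 11; 80 mod 11 = 3. No.

No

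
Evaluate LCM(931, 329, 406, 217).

931 = 7² · 19; 329 = 7 · 47; 406 = 2 · 7 · 29; 217 = 7 · 31
lcm takes max exponent of each prime: 2 · 7² · 19 · 29 · 31 · 47 = 78675086

78675086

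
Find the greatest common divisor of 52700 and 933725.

425

Euclid: 933725 = 17·52700 + 37825; 52700 = 1·37825 + 14875; 37825 = 2·14875 + 8075; 14875 = 1·8075 + 6800; 8075 = 1·6800 + 1275; 6800 = 5·1275 + 425; 1275 = 3·425 + 0. Last nonzero remainder: 425.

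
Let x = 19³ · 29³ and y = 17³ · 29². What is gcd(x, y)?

min exponent per shared prime: 29² = 841

841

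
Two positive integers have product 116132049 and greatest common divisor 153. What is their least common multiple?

For any two positive integers, gcd × lcm equals their product. Hence lcm = 116132049 / 153 = 759033.

759033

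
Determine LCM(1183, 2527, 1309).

1183 = 7 · 13²; 2527 = 7 · 19²; 1309 = 7 · 11 · 17
lcm takes max exponent of each prime: 7 · 11 · 13² · 17 · 19² = 79860781

79860781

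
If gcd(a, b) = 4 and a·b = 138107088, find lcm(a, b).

gcd·lcm = product, so lcm = 138107088/4 = 34526772.

34526772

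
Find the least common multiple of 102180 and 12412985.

19513212420

102180 = 2² · 3 · 5 · 13 · 131; 12412985 = 5 · 13 · 19² · 23²
max exponents: 2² · 3 · 5 · 13 · 19² · 23² · 131 = 19513212420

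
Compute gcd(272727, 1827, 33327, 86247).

gcd(272727, 1827): 272727 = 149·1827 + 504; 1827 = 3·504 + 315; 504 = 1·315 + 189; 315 = 1·189 + 126; 189 = 1·126 + 63; 126 = 2·63 + 0 → 63
gcd(63, 33327): 33327 = 529·63 + 0 → 63
gcd(63, 86247): 86247 = 1369·63 + 0 → 63

63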